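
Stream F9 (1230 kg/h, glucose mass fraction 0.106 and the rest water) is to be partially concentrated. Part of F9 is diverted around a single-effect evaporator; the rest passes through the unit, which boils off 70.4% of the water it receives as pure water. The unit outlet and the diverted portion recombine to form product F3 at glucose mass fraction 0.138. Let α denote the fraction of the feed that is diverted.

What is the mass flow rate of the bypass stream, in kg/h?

All 1230×0.106 = 130.38 kg/h of glucose reaches F3, so F3 = 130.38/0.138 = 944.78 kg/h and vapour = 285.22 kg/h.
The evaporator receives (1−α)·1230 of feed at 0.894 water and removes 0.704 of that water:
0.704×0.894×(1−α)×1230 = 285.22
(1−α) = 285.22/774.13 = 0.3684;  α = 0.6316.
Bypass flow = 0.6316×1230 = 776.83 kg/h.

776.8 kg/h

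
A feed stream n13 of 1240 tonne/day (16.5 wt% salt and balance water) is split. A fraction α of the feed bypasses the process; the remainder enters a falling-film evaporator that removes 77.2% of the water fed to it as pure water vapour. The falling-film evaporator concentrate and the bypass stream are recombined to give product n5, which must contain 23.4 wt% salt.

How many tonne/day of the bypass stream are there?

672.8 tonne/day

All 1240×0.165 = 204.6 tonne/day of salt reaches n5, so n5 = 204.6/0.234 = 874.36 tonne/day and vapour = 365.64 tonne/day.
The evaporator receives (1−α)·1240 of feed at 0.835 water and removes 0.772 of that water:
0.772×0.835×(1−α)×1240 = 365.64
(1−α) = 365.64/799.33 = 0.4574;  α = 0.5426.
Bypass flow = 0.5426×1240 = 672.78 tonne/day.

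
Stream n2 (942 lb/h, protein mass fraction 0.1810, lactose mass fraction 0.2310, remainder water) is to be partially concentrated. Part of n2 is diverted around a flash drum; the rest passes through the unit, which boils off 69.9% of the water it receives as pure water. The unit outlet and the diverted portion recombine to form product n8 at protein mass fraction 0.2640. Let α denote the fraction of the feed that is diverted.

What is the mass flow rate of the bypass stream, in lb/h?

All 942×0.181 = 170.5 lb/h of protein reaches n8, so n8 = 170.5/0.264 = 645.84 lb/h and vapour = 296.16 lb/h.
The evaporator receives (1−α)·942 of feed at 0.588 water and removes 0.699 of that water:
0.699×0.588×(1−α)×942 = 296.16
(1−α) = 296.16/387.17 = 0.7649;  α = 0.2351.
Bypass flow = 0.2351×942 = 221.44 lb/h.

221.4 lb/h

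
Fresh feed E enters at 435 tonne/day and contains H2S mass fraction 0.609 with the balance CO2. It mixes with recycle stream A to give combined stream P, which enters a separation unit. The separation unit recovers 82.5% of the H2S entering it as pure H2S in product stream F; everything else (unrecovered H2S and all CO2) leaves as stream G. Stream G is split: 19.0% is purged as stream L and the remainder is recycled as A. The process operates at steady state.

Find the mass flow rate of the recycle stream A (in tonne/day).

CO2 enters only via E and leaves only via the purge: 435×0.391 = 0.190×(CO2 in G), and the separation unit passes all CO2, so CO2 in P = CO2 in G = 895.18 tonne/day.
H2S in P: m_A = 435×0.609 + (1−0.190)·(1−0.825)·m_A, so m_A = 264.92/0.8582 = 308.67 tonne/day.
G = (1−0.825)×308.67 + 895.18 = 949.2 tonne/day.
Recycle A = (1−0.190)×949.2 = 768.85 tonne/day.

768.9 tonne/day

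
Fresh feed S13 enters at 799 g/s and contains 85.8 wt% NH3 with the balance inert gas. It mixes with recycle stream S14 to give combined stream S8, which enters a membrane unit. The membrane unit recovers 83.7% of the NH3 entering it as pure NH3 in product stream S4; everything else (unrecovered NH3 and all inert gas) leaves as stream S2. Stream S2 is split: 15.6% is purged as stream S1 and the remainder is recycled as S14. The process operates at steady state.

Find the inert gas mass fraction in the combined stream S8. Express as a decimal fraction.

0.478

inert gas enters only via S13 and leaves only via the purge: 799×0.142 = 0.156×(inert gas in S2), and the membrane unit passes all inert gas, so inert gas in S8 = inert gas in S2 = 727.29 g/s.
NH3 in S8: m_A = 799×0.858 + (1−0.156)·(1−0.837)·m_A, so m_A = 685.54/0.8624 = 794.9 g/s.
S8 = 794.9 + 727.29 = 1522.2 g/s.
inert gas fraction in S8 = 727.29/1522.2 = 0.478.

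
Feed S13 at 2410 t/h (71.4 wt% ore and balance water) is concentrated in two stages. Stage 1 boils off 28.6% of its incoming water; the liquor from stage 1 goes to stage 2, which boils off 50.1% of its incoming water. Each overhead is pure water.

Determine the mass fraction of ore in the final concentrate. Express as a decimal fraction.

0.875

water in feed = 2410×0.286 = 689.26 t/h.
After stage 1: water left = (1−0.286)×689.26 = 492.13; stream total = 2212.9 t/h.
After stage 2: water left = (1−0.501)×492.13 = 245.57; final concentrate = 1966.3 t/h.
ore fraction = 1720.7/1966.3 = 0.875.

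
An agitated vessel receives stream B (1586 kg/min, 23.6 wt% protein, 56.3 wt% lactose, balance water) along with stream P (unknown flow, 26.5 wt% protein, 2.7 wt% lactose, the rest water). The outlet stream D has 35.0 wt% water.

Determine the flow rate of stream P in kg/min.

Let P be the unknown flow. Total out = 1586 + P.
water balance: 318.79 + 0.708·P = 0.350·(1586 + P)
(0.708 − 0.350)·P = 0.350×1586 − 318.79 = 236.31
P = 236.31 / 0.358 = 660.09 kg/min

660.1 kg/min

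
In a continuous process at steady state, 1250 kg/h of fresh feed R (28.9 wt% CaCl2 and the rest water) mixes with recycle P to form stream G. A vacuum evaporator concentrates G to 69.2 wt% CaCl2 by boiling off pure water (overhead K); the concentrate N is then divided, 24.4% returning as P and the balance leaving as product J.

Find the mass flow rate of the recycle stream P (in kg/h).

168.5 kg/h

Overall CaCl2 balance (none leaves overhead): CaCl2 in fresh feed = CaCl2 in product, i.e. 1250×0.289 = (1−0.244)·N·0.692.
N = 361.25/(0.692×0.756) = 690.53 kg/h.
Recycle P = 0.244×690.53 = 168.49 kg/h.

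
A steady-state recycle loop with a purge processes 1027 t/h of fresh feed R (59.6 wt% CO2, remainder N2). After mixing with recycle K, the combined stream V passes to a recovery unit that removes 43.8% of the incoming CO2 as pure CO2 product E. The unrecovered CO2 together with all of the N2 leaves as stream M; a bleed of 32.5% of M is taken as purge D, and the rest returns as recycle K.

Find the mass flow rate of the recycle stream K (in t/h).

N2 enters only via R and leaves only via the purge: 1027×0.404 = 0.325×(N2 in M), and the recovery unit passes all N2, so N2 in V = N2 in M = 1276.6 t/h.
CO2 in V: m_A = 1027×0.596 + (1−0.325)·(1−0.438)·m_A, so m_A = 612.09/0.6206 = 986.21 t/h.
M = (1−0.438)×986.21 + 1276.6 = 1830.9 t/h.
Recycle K = (1−0.325)×1830.9 = 1235.9 t/h.

1236 t/h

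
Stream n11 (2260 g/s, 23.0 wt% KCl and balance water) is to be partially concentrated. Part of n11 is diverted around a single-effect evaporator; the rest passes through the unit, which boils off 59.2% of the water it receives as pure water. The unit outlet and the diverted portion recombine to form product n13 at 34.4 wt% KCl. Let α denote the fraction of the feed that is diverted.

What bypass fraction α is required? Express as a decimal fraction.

All 2260×0.230 = 519.8 g/s of KCl reaches n13, so n13 = 519.8/0.344 = 1511 g/s and vapour = 748.95 g/s.
The evaporator receives (1−α)·2260 of feed at 0.770 water and removes 0.592 of that water:
0.592×0.770×(1−α)×2260 = 748.95
(1−α) = 748.95/1030.2 = 0.7270;  α = 0.2730.

0.273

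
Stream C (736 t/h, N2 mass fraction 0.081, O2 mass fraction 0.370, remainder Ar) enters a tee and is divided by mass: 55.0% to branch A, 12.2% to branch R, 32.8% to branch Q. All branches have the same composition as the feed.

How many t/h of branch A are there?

Branch A flow = 0.550×736 = 404.8 t/h.

404.8 t/h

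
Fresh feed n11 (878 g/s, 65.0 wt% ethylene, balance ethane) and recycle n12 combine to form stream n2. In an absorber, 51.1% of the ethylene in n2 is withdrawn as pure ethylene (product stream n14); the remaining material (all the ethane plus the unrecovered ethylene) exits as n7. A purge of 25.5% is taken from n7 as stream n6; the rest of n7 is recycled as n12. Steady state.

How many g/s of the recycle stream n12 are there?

ethane enters only via n11 and leaves only via the purge: 878×0.350 = 0.255×(ethane in n7), and the absorber passes all ethane, so ethane in n2 = ethane in n7 = 1205.1 g/s.
ethylene in n2: m_A = 878×0.650 + (1−0.255)·(1−0.511)·m_A, so m_A = 570.7/0.6357 = 897.76 g/s.
n7 = (1−0.511)×897.76 + 1205.1 = 1644.1 g/s.
Recycle n12 = (1−0.255)×1644.1 = 1224.9 g/s.

1225 g/s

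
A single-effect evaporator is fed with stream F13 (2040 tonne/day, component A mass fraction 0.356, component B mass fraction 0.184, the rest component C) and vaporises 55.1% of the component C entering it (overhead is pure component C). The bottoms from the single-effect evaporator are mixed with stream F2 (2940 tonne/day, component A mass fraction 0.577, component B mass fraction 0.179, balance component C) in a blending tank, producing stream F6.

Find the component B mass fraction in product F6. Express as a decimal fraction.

0.202

Vapour removed = 0.551×0.460×2040 = 517.06 tonne/day; concentrate = 1522.9 tonne/day.
component B reaching the mixer = 375.36 (from concentrate) + 2940×0.179 = 901.62 tonne/day.
Product flow = 1522.9 + 2940 = 4462.9 tonne/day; component B fraction = 0.202.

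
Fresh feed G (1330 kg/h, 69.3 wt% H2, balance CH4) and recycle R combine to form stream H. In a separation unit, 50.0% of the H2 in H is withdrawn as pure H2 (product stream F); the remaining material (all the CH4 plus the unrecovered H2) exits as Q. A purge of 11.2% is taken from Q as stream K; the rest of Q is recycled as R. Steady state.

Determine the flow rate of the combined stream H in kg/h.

CH4 enters only via G and leaves only via the purge: 1330×0.307 = 0.112×(CH4 in Q), and the separation unit passes all CH4, so CH4 in H = CH4 in Q = 3645.6 kg/h.
H2 in H: m_A = 1330×0.693 + (1−0.112)·(1−0.500)·m_A, so m_A = 921.69/0.5560 = 1657.7 kg/h.
H = 1657.7 + 3645.6 = 5303.3 kg/h.

5303 kg/h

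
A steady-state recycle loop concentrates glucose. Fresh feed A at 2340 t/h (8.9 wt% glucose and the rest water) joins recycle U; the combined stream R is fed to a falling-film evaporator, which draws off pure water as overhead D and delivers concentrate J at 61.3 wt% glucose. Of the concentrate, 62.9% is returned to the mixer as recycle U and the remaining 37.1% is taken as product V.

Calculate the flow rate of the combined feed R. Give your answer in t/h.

Overall glucose balance (none leaves overhead): glucose in fresh feed = glucose in product, i.e. 2340×0.089 = (1−0.629)·J·0.613.
J = 208.26/(0.613×0.371) = 915.74 t/h.
Recycle U = 0.629×915.74 = 576 t/h.
Combined feed R = 2340 + 576 = 2916 t/h.

2916 t/h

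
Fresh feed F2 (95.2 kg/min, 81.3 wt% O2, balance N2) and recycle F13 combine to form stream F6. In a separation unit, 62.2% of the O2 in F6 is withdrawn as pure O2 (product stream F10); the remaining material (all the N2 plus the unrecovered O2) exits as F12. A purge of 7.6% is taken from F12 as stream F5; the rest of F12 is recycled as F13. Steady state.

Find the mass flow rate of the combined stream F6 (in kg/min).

N2 enters only via F2 and leaves only via the purge: 95.2×0.187 = 0.076×(N2 in F12), and the separation unit passes all N2, so N2 in F6 = N2 in F12 = 234.24 kg/min.
O2 in F6: m_A = 95.2×0.813 + (1−0.076)·(1−0.622)·m_A, so m_A = 77.398/0.6507 = 118.94 kg/min.
F6 = 118.94 + 234.24 = 353.18 kg/min.

353.2 kg/min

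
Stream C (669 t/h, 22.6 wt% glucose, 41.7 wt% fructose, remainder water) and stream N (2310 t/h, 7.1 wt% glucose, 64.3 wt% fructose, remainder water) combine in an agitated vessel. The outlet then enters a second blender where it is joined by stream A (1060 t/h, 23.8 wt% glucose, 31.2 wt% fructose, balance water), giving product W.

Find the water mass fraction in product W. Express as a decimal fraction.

0.341

Overall, product flow = 4039 t/h.
water in = 669×0.357 + 2310×0.286 + 1060×0.450 = 1376.5 t/h.
water fraction in W = 0.341.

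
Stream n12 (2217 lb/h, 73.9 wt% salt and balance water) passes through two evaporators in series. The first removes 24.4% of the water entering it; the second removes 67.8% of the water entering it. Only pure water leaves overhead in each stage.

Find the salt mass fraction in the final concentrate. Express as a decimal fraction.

water in feed = 2217×0.261 = 578.64 lb/h.
After stage 1: water left = (1−0.244)×578.64 = 437.45; stream total = 2075.8 lb/h.
After stage 2: water left = (1−0.678)×437.45 = 140.86; final concentrate = 1779.2 lb/h.
salt fraction = 1638.4/1779.2 = 0.921.

0.921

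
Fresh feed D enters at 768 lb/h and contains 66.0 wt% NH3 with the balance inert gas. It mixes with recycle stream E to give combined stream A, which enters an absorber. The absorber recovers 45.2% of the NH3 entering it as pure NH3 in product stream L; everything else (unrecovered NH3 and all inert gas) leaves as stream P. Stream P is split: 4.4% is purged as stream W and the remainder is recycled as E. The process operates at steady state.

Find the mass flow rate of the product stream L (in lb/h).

NH3 in A: m_A = 768×0.660 + (1−0.044)·(1−0.452)·m_A, so m_A = 506.88/0.4761 = 1064.6 lb/h.
Product L = 0.452×1064.6 = 481.21 lb/h.

481.2 lb/h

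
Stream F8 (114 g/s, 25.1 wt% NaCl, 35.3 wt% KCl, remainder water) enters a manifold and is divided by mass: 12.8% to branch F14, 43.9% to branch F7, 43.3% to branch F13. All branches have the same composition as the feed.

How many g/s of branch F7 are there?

50.05 g/s

Branch F7 flow = 0.439×114 = 50.046 g/s.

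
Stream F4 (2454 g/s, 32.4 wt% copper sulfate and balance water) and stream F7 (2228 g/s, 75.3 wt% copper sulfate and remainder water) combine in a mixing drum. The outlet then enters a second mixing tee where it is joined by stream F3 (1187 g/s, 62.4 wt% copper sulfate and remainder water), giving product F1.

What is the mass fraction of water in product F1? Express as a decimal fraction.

Overall, product flow = 5869 g/s.
water in = 2454×0.676 + 2228×0.247 + 1187×0.376 = 2655.5 g/s.
water fraction in F1 = 0.4525.

0.4525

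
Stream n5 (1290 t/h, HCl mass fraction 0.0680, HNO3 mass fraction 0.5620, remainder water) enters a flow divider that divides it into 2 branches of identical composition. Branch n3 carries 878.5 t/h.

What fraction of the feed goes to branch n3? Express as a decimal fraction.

0.681

Fraction to n3 = 878.5/1290 = 0.6810.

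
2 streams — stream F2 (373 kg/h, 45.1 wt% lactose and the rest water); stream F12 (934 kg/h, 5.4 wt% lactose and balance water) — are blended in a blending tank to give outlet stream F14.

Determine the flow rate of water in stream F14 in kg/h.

water out = water in = 373×0.549 + 934×0.946 = 1088.3 kg/h.

1088 kg/h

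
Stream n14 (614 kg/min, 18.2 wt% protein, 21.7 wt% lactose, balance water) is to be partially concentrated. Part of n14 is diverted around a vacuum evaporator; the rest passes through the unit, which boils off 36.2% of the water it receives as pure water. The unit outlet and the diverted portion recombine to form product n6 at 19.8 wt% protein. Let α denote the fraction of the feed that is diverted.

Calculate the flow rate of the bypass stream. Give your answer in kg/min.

385.9 kg/min

All 614×0.182 = 111.75 kg/min of protein reaches n6, so n6 = 111.75/0.198 = 564.38 kg/min and vapour = 49.616 kg/min.
The evaporator receives (1−α)·614 of feed at 0.601 water and removes 0.362 of that water:
0.362×0.601×(1−α)×614 = 49.616
(1−α) = 49.616/133.58 = 0.3714;  α = 0.6286.
Bypass flow = 0.6286×614 = 385.94 kg/min.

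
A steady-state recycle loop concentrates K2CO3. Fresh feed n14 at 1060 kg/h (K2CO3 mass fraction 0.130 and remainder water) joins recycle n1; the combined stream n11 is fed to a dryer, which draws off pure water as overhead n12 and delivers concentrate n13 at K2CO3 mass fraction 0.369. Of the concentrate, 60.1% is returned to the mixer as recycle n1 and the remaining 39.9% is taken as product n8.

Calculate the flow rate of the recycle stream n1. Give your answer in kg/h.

Overall K2CO3 balance (none leaves overhead): K2CO3 in fresh feed = K2CO3 in product, i.e. 1060×0.130 = (1−0.601)·n13·0.369.
n13 = 137.8/(0.369×0.399) = 935.94 kg/h.
Recycle n1 = 0.601×935.94 = 562.5 kg/h.

562.5 kg/h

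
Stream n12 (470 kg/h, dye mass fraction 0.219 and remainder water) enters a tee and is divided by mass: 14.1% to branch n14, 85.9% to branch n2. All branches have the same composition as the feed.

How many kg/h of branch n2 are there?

Branch n2 flow = 0.859×470 = 403.73 kg/h.

403.7 kg/h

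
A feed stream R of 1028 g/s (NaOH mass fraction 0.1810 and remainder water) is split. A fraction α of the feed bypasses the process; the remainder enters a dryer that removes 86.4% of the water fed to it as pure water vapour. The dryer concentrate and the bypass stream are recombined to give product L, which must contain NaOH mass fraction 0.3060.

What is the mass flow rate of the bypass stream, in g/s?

434.6 g/s

All 1028×0.181 = 186.07 g/s of NaOH reaches L, so L = 186.07/0.306 = 608.07 g/s and vapour = 419.93 g/s.
The evaporator receives (1−α)·1028 of feed at 0.819 water and removes 0.864 of that water:
0.864×0.819×(1−α)×1028 = 419.93
(1−α) = 419.93/727.43 = 0.5773;  α = 0.4227.
Bypass flow = 0.4227×1028 = 434.55 g/s.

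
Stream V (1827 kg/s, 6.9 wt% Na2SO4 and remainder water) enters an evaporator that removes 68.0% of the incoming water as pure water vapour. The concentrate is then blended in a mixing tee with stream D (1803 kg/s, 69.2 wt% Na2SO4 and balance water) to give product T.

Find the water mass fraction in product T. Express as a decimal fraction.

Vapour removed = 0.680×0.931×1827 = 1156.6 kg/s; concentrate = 670.36 kg/s.
water reaching the mixer = 544.3 (from concentrate) + 1803×0.308 = 1099.6 kg/s.
Product flow = 670.36 + 1803 = 2473.4 kg/s; water fraction = 0.4446.

0.4446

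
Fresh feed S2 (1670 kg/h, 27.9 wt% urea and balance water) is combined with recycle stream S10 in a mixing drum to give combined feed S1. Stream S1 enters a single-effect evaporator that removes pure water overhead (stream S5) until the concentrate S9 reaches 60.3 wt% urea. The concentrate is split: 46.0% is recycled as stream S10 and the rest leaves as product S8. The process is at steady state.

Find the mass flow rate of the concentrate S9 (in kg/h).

Overall urea balance (none leaves overhead): urea in fresh feed = urea in product, i.e. 1670×0.279 = (1−0.460)·S9·0.603.
S9 = 465.93/(0.603×0.540) = 1430.9 kg/h.

1431 kg/h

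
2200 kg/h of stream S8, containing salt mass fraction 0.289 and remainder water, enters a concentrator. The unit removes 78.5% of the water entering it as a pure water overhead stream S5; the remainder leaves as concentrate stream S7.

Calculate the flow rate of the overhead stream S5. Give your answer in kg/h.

water entering = 2200×0.711 = 1564.2 kg/h; overhead removed = 0.785×1564.2 = 1227.9 kg/h.

1228 kg/h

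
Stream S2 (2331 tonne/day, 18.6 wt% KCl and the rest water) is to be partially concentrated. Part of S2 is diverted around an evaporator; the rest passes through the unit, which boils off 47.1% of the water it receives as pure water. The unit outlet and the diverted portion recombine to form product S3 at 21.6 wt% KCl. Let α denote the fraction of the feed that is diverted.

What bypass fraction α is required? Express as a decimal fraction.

All 2331×0.186 = 433.57 tonne/day of KCl reaches S3, so S3 = 433.57/0.216 = 2007.2 tonne/day and vapour = 323.75 tonne/day.
The evaporator receives (1−α)·2331 of feed at 0.814 water and removes 0.471 of that water:
0.471×0.814×(1−α)×2331 = 323.75
(1−α) = 323.75/893.69 = 0.3623;  α = 0.6377.

0.638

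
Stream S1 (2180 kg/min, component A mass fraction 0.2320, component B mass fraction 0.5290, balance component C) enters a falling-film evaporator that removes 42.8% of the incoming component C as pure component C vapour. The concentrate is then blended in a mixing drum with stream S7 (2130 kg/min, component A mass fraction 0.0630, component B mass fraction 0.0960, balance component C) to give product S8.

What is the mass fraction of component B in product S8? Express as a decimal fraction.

Vapour removed = 0.428×0.239×2180 = 223 kg/min; concentrate = 1957 kg/min.
component B reaching the mixer = 1153.2 (from concentrate) + 2130×0.096 = 1357.7 kg/min.
Product flow = 1957 + 2130 = 4087 kg/min; component B fraction = 0.3322.

0.3322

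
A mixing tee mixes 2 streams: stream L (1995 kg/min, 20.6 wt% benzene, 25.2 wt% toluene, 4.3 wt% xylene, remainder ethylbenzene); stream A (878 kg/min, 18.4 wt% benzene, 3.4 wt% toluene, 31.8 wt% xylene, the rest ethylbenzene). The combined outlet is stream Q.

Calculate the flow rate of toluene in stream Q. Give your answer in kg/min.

532.6 kg/min

toluene out = toluene in = 1995×0.252 + 878×0.034 = 532.59 kg/min.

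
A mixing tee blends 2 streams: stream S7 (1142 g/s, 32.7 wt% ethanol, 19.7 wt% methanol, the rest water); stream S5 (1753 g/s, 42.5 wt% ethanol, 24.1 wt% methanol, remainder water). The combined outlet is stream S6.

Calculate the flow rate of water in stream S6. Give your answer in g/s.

water out = water in = 1142×0.476 + 1753×0.334 = 1129.1 g/s.

1129 g/s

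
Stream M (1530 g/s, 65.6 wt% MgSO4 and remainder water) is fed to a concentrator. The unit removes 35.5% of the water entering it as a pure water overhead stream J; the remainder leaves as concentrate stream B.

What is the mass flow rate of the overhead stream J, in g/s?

186.8 g/s

water entering = 1530×0.344 = 526.32 g/s; overhead removed = 0.355×526.32 = 186.84 g/s.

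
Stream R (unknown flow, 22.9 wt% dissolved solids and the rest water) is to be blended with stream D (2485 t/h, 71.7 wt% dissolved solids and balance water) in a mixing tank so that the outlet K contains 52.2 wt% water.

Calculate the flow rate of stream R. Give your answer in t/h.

Let R be the unknown flow. Total out = 2485 + R.
water balance: 703.25 + 0.771·R = 0.522·(2485 + R)
(0.771 − 0.522)·R = 0.522×2485 − 703.25 = 593.92
R = 593.92 / 0.249 = 2385.2 t/h

2385 t/h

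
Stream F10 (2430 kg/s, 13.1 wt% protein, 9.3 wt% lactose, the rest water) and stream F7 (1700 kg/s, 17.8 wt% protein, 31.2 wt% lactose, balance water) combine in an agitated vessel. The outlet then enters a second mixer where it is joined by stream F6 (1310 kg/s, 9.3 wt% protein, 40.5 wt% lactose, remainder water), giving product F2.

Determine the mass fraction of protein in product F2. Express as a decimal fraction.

Overall, product flow = 5440 kg/s.
protein in = 2430×0.131 + 1700×0.178 + 1310×0.093 = 742.76 kg/s.
protein fraction in F2 = 0.137.

0.137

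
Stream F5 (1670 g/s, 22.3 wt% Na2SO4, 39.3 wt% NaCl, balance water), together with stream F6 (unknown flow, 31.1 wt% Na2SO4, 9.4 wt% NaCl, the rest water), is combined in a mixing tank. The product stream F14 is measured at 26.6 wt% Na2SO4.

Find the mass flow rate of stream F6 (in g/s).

1596 g/s

Let F6 be the unknown flow. Total out = 1670 + F6.
Na2SO4 balance: 372.41 + 0.311·F6 = 0.266·(1670 + F6)
(0.311 − 0.266)·F6 = 0.266×1670 − 372.41 = 71.81
F6 = 71.81 / 0.045 = 1595.8 g/s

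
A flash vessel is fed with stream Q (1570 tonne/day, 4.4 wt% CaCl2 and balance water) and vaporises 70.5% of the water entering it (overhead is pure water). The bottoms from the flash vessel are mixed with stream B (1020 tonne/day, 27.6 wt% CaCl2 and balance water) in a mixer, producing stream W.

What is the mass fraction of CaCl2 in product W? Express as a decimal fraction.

0.2289

Vapour removed = 0.705×0.956×1570 = 1058.1 tonne/day; concentrate = 511.85 tonne/day.
CaCl2 reaching the mixer = 69.08 (from concentrate) + 1020×0.276 = 350.6 tonne/day.
Product flow = 511.85 + 1020 = 1531.9 tonne/day; CaCl2 fraction = 0.2289.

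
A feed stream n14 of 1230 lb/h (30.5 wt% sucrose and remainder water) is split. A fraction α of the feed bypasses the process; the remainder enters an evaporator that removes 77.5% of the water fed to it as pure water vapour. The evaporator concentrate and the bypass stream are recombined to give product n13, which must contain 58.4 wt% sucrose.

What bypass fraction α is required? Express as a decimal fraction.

All 1230×0.305 = 375.15 lb/h of sucrose reaches n13, so n13 = 375.15/0.584 = 642.38 lb/h and vapour = 587.62 lb/h.
The evaporator receives (1−α)·1230 of feed at 0.695 water and removes 0.775 of that water:
0.775×0.695×(1−α)×1230 = 587.62
(1−α) = 587.62/662.51 = 0.8870;  α = 0.1130.

0.113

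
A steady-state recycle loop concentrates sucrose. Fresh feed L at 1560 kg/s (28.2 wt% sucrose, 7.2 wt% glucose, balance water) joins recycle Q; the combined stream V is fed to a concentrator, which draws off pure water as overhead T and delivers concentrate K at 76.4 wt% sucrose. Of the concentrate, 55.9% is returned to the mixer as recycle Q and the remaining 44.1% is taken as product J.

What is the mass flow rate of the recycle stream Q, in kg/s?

729.9 kg/s

Overall sucrose balance (none leaves overhead): sucrose in fresh feed = sucrose in product, i.e. 1560×0.282 = (1−0.559)·K·0.764.
K = 439.92/(0.764×0.441) = 1305.7 kg/s.
Recycle Q = 0.559×1305.7 = 729.88 kg/s.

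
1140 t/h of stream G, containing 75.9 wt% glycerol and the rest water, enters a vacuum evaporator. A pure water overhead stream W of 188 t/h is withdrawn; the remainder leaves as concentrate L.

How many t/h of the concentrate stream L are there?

Concentrate = 1140 − 188 = 952 t/h.

952 t/h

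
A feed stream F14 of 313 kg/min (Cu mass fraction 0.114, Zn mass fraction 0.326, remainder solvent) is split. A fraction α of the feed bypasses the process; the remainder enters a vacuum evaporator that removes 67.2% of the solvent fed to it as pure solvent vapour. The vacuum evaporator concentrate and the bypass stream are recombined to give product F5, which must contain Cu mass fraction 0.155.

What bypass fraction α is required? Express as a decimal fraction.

All 313×0.114 = 35.682 kg/min of Cu reaches F5, so F5 = 35.682/0.155 = 230.21 kg/min and vapour = 82.794 kg/min.
The evaporator receives (1−α)·313 of feed at 0.560 solvent and removes 0.672 of that solvent:
0.672×0.560×(1−α)×313 = 82.794
(1−α) = 82.794/117.79 = 0.7029;  α = 0.2971.

0.297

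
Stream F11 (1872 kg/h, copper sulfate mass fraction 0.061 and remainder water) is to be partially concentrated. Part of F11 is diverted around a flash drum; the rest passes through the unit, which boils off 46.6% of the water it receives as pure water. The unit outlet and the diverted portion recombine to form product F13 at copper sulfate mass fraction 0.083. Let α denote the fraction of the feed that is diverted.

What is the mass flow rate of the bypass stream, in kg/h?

738 kg/h

All 1872×0.061 = 114.19 kg/h of copper sulfate reaches F13, so F13 = 114.19/0.083 = 1375.8 kg/h and vapour = 496.19 kg/h.
The evaporator receives (1−α)·1872 of feed at 0.939 water and removes 0.466 of that water:
0.466×0.939×(1−α)×1872 = 496.19
(1−α) = 496.19/819.14 = 0.6057;  α = 0.3943.
Bypass flow = 0.3943×1872 = 738.04 kg/h.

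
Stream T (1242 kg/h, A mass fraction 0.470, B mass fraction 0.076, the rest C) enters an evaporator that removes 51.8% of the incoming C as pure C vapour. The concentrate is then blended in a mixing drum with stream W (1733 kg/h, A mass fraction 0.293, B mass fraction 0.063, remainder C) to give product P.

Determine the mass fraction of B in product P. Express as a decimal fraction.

0.076

Vapour removed = 0.518×0.454×1242 = 292.08 kg/h; concentrate = 949.92 kg/h.
B reaching the mixer = 94.392 (from concentrate) + 1733×0.063 = 203.57 kg/h.
Product flow = 949.92 + 1733 = 2682.9 kg/h; B fraction = 0.076.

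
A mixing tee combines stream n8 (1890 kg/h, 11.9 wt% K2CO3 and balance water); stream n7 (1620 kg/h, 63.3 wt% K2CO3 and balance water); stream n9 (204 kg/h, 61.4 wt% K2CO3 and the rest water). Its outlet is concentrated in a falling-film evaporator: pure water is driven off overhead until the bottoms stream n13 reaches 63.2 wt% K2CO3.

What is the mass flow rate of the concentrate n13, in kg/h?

K2CO3 entering = 1890×0.119 + 1620×0.633 + 204×0.614 = 1375.6 kg/h.
All K2CO3 reports to n13, so n13 = 1375.6/0.632 = 2176.6 kg/h.

2177 kg/h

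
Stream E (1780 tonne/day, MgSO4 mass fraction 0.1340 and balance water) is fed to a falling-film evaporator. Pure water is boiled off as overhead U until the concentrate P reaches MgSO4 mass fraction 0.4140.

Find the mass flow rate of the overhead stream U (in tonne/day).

1204 tonne/day

MgSO4 is conserved: 1780×0.134 = 238.52 tonne/day all reports to the concentrate.
Concentrate = 238.52/(target fraction) = 576.14 tonne/day.
Overhead = 1780 − 576.14 = 1203.9 tonne/day.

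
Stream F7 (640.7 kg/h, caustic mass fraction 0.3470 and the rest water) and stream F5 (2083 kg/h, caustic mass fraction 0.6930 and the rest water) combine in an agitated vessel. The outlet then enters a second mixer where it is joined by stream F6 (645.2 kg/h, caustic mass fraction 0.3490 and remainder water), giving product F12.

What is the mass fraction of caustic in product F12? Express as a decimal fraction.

0.5613

Overall, product flow = 3368.9 kg/h.
caustic in = 640.7×0.347 + 2083×0.693 + 645.2×0.349 = 1891 kg/h.
caustic fraction in F12 = 0.5613.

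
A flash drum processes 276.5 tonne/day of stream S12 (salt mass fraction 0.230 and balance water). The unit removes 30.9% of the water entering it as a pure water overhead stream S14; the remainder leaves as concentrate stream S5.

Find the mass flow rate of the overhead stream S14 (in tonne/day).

water entering = 276.5×0.770 = 212.91 tonne/day; overhead removed = 0.309×212.91 = 65.788 tonne/day.

65.79 tonne/day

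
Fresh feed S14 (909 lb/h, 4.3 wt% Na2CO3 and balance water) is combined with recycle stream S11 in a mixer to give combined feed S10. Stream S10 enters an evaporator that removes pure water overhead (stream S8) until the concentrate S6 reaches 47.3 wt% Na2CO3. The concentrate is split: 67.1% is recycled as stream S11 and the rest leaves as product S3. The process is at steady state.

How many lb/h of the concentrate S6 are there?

251.2 lb/h

Overall Na2CO3 balance (none leaves overhead): Na2CO3 in fresh feed = Na2CO3 in product, i.e. 909×0.043 = (1−0.671)·S6·0.473.
S6 = 39.087/(0.473×0.329) = 251.17 lb/h.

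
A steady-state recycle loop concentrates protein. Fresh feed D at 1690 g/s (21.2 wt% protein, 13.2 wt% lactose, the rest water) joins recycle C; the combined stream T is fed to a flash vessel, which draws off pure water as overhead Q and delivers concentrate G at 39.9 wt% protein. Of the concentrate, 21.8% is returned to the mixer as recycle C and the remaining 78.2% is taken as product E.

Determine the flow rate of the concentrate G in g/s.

Overall protein balance (none leaves overhead): protein in fresh feed = protein in product, i.e. 1690×0.212 = (1−0.218)·G·0.399.
G = 358.28/(0.399×0.782) = 1148.3 g/s.

1148 g/s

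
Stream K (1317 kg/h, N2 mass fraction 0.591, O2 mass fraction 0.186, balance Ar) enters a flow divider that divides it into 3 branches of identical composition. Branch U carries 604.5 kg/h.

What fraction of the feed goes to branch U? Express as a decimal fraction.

0.459

Fraction to U = 604.5/1317 = 0.4590.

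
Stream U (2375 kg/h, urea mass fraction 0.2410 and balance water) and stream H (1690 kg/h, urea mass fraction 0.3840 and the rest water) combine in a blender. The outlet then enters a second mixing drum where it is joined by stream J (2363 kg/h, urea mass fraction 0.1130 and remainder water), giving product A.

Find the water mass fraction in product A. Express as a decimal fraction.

Overall, product flow = 6428 kg/h.
water in = 2375×0.759 + 1690×0.616 + 2363×0.887 = 4939.6 kg/h.
water fraction in A = 0.7685.

0.7685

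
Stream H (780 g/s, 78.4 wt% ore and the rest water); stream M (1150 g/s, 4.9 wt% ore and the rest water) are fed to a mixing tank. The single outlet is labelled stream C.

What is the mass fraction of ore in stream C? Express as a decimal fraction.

0.346

Total flow out = 780 + 1150 = 1930 g/s.
ore in = 780×0.784 + 1150×0.049 = 667.87 g/s.
ore mass fraction in C = 667.87/1930 = 0.346.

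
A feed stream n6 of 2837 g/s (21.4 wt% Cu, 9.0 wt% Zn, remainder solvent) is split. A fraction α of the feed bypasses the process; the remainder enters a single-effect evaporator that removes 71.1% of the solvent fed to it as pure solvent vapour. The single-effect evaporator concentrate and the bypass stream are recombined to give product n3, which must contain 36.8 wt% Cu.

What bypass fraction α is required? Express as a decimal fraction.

All 2837×0.214 = 607.12 g/s of Cu reaches n3, so n3 = 607.12/0.368 = 1649.8 g/s and vapour = 1187.2 g/s.
The evaporator receives (1−α)·2837 of feed at 0.696 solvent and removes 0.711 of that solvent:
0.711×0.696×(1−α)×2837 = 1187.2
(1−α) = 1187.2/1403.9 = 0.8457;  α = 0.1543.

0.154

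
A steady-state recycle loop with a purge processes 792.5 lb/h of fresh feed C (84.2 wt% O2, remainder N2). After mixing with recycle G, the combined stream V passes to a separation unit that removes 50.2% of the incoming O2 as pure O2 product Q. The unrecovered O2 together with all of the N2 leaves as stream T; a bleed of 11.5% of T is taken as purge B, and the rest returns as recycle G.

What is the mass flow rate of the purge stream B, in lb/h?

N2 enters only via C and leaves only via the purge: 792.5×0.158 = 0.115×(N2 in T), and the separation unit passes all N2, so N2 in V = N2 in T = 1088.8 lb/h.
O2 in V: m_A = 792.5×0.842 + (1−0.115)·(1−0.502)·m_A, so m_A = 667.28/0.5593 = 1193.1 lb/h.
T = (1−0.502)×1193.1 + 1088.8 = 1683 lb/h.
Purge B = 0.115×1683 = 193.55 lb/h.

193.5 lb/h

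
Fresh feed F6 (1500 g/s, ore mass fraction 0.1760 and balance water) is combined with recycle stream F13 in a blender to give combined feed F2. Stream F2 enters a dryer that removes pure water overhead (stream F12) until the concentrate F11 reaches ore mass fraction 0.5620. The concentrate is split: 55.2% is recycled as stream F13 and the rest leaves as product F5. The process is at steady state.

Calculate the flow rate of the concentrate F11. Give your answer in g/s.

1049 g/s

Overall ore balance (none leaves overhead): ore in fresh feed = ore in product, i.e. 1500×0.176 = (1−0.552)·F11·0.562.
F11 = 264/(0.562×0.448) = 1048.6 g/s.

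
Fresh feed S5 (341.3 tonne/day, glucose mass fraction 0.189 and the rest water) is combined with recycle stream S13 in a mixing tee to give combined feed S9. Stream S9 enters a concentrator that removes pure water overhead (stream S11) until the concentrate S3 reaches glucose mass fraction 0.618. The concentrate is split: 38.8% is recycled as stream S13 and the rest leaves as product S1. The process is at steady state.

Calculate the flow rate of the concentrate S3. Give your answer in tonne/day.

170.6 tonne/day

Overall glucose balance (none leaves overhead): glucose in fresh feed = glucose in product, i.e. 341.3×0.189 = (1−0.388)·S3·0.618.
S3 = 64.506/(0.618×0.612) = 170.55 tonne/day.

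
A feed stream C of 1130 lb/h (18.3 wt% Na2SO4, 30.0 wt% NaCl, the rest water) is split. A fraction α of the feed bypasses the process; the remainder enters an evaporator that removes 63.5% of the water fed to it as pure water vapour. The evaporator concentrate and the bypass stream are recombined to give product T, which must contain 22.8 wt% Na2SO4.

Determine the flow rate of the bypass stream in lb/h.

450.7 lb/h

All 1130×0.183 = 206.79 lb/h of Na2SO4 reaches T, so T = 206.79/0.228 = 906.97 lb/h and vapour = 223.03 lb/h.
The evaporator receives (1−α)·1130 of feed at 0.517 water and removes 0.635 of that water:
0.635×0.517×(1−α)×1130 = 223.03
(1−α) = 223.03/370.97 = 0.6012;  α = 0.3988.
Bypass flow = 0.3988×1130 = 450.65 lb/h.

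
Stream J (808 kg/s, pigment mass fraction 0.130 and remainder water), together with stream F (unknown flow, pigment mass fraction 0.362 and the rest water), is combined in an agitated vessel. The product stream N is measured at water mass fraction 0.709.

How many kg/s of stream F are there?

Let F be the unknown flow. Total out = 808 + F.
water balance: 702.96 + 0.638·F = 0.709·(808 + F)
(0.638 − 0.709)·F = 0.709×808 − 702.96 = -130.09
F = -130.09 / -0.071 = 1832.2 kg/s

1832 kg/s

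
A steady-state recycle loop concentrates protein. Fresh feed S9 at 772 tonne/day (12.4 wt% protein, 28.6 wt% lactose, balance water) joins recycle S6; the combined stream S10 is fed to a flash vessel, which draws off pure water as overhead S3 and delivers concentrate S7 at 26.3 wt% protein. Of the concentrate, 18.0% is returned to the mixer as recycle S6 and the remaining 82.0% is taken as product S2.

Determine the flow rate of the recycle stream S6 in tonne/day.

79.9 tonne/day

Overall protein balance (none leaves overhead): protein in fresh feed = protein in product, i.e. 772×0.124 = (1−0.180)·S7·0.263.
S7 = 95.728/(0.263×0.820) = 443.88 tonne/day.
Recycle S6 = 0.180×443.88 = 79.899 tonne/day.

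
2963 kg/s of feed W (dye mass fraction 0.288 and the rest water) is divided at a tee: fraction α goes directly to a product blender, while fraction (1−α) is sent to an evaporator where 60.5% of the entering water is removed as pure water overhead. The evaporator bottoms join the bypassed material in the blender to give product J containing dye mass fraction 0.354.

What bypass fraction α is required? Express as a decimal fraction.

All 2963×0.288 = 853.34 kg/s of dye reaches J, so J = 853.34/0.354 = 2410.6 kg/s and vapour = 552.42 kg/s.
The evaporator receives (1−α)·2963 of feed at 0.712 water and removes 0.605 of that water:
0.605×0.712×(1−α)×2963 = 552.42
(1−α) = 552.42/1276.3 = 0.4328;  α = 0.5672.

0.567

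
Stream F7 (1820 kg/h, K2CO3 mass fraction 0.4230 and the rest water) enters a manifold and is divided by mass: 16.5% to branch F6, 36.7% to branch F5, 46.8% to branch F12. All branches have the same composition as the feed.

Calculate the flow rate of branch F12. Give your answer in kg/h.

Branch F12 flow = 0.468×1820 = 851.76 kg/h.

851.8 kg/h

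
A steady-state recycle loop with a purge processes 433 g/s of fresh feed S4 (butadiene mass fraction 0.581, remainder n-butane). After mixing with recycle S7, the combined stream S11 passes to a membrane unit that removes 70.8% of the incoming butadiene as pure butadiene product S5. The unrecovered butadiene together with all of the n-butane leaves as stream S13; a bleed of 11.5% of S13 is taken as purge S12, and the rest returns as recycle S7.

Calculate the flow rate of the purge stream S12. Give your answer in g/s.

192.8 g/s

n-butane enters only via S4 and leaves only via the purge: 433×0.419 = 0.115×(n-butane in S13), and the membrane unit passes all n-butane, so n-butane in S11 = n-butane in S13 = 1577.6 g/s.
butadiene in S11: m_A = 433×0.581 + (1−0.115)·(1−0.708)·m_A, so m_A = 251.57/0.7416 = 339.24 g/s.
S13 = (1−0.708)×339.24 + 1577.6 = 1676.7 g/s.
Purge S12 = 0.115×1676.7 = 192.82 g/s.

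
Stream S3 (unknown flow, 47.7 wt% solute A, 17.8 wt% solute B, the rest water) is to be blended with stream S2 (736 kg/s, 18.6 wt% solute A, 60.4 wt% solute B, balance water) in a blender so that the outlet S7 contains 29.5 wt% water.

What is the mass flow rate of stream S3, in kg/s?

Let S3 be the unknown flow. Total out = 736 + S3.
water balance: 154.56 + 0.345·S3 = 0.295·(736 + S3)
(0.345 − 0.295)·S3 = 0.295×736 − 154.56 = 62.56
S3 = 62.56 / 0.050 = 1251.2 kg/s

1251 kg/s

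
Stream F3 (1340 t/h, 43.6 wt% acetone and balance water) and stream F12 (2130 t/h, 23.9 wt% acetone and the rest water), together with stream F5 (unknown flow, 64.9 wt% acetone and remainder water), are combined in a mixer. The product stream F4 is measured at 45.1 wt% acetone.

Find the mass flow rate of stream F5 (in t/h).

Let F5 be the unknown flow. Total out = 3470 + F5.
acetone balance: 1093.3 + 0.649·F5 = 0.451·(3470 + F5)
(0.649 − 0.451)·F5 = 0.451×3470 − 1093.3 = 471.66
F5 = 471.66 / 0.198 = 2382.1 t/h

2382 t/h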